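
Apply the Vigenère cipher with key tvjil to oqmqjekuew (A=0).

Repeat the key across the message: tvjiltvjil
o(14)+t(19): 33≡7 → h
q(16)+v(21): 37≡11 → l
m(12)+j(9): 21 → v
q(16)+i(8): 24 → y
j(9)+l(11): 20 → u
e(4)+t(19): 23 → x
k(10)+v(21): 31≡5 → f
u(20)+j(9): 29≡3 → d
e(4)+i(8): 12 → m
w(22)+l(11): 33≡7 → h

hlvyuxfdmh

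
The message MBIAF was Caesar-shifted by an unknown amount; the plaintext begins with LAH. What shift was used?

1

From the crib: M(12)−L(11)=1, so the shift is 1.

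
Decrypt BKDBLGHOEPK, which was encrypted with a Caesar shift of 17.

KTMKUPQXNYT

B(1): 1−17=-16≡10 → K
K(10): 10−17=-7≡19 → T
D(3): 3−17=-14≡12 → M
B(1): 1−17=-16≡10 → K
L(11): 11−17=-6≡20 → U
G(6): 6−17=-11≡15 → P
H(7): 7−17=-10≡16 → Q
O(14): 14−17=-3≡23 → X
E(4): 4−17=-13≡13 → N
P(15): 15−17=-2≡24 → Y
K(10): 10−17=-7≡19 → T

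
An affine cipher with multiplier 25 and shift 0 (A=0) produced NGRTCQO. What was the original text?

The inverse of 25 mod 26 is 25, since 25·25=625≡1. Apply D(y)=25·(y−0) mod 26:
N(13): 25·(13−0)=325≡13 → N
G(6): 25·(6−0)=150≡20 → U
R(17): 25·(17−0)=425≡9 → J
T(19): 25·(19−0)=475≡7 → H
C(2): 25·(2−0)=50≡24 → Y
Q(16): 25·(16−0)=400≡10 → K
O(14): 25·(14−0)=350≡12 → M

NUJHYKM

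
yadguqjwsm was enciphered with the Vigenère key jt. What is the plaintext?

phunlxadjt

Repeat the key across the ciphertext: jtjtjtjtjt
y(24)−j(9): 15 → p
a(0)−t(19): -19≡7 → h
d(3)−j(9): -6≡20 → u
g(6)−t(19): -13≡13 → n
u(20)−j(9): 11 → l
q(16)−t(19): -3≡23 → x
j(9)−j(9): 0 → a
w(22)−t(19): 3 → d
s(18)−j(9): 9 → j
m(12)−t(19): -7≡19 → t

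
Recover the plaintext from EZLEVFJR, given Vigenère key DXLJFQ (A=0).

Repeat the key across the ciphertext: DXLJFQDX
E(4)−D(3): 1 → B
Z(25)−X(23): 2 → C
L(11)−L(11): 0 → A
E(4)−J(9): -5≡21 → V
V(21)−F(5): 16 → Q
F(5)−Q(16): -11≡15 → P
J(9)−D(3): 6 → G
R(17)−X(23): -6≡20 → U

BCAVQPGU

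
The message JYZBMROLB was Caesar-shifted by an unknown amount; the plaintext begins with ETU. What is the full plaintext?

From the crib: J(9)−E(4)=5, so the shift is 5.
Subtract 5 from each ciphertext letter:
J(9): 9−5=4 → E
Y(24): 24−5=19 → T
Z(25): 25−5=20 → U
B(1): 1−5=-4≡22 → W
M(12): 12−5=7 → H
R(17): 17−5=12 → M
O(14): 14−5=9 → J
L(11): 11−5=6 → G
B(1): 1−5=-4≡22 → W

ETUWHMJGW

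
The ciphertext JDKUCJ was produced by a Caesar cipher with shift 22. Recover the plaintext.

J(9): 9−22=-13≡13 → N
D(3): 3−22=-19≡7 → H
K(10): 10−22=-12≡14 → O
U(20): 20−22=-2≡24 → Y
C(2): 2−22=-20≡6 → G
J(9): 9−22=-13≡13 → N

NHOYGN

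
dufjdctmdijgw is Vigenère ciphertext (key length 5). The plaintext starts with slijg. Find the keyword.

ljxax

Subtract each crib letter from the matching ciphertext letter (mod 26):
d(3)−s(18)=-15≡11 → l
u(20)−l(11)=9 → j
f(5)−i(8)=-3≡23 → x
j(9)−j(9)=0 → a
d(3)−g(6)=-3≡23 → x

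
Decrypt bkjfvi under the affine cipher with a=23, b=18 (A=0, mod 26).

The inverse of 23 mod 26 is 17, since 23·17=391≡1. Apply D(y)=17·(y−18) mod 26:
b(1): 17·(1−18)=-289≡23 → x
k(10): 17·(10−18)=-136≡20 → u
j(9): 17·(9−18)=-153≡3 → d
f(5): 17·(5−18)=-221≡13 → n
v(21): 17·(21−18)=51≡25 → z
i(8): 17·(8−18)=-170≡12 → m

xudnzm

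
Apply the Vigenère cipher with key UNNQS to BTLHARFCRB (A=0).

Repeat the key across the message: UNNQSUNNQS
B(1)+U(20): 21 → V
T(19)+N(13): 32≡6 → G
L(11)+N(13): 24 → Y
H(7)+Q(16): 23 → X
A(0)+S(18): 18 → S
R(17)+U(20): 37≡11 → L
F(5)+N(13): 18 → S
C(2)+N(13): 15 → P
R(17)+Q(16): 33≡7 → H
B(1)+S(18): 19 → T

VGYXSLSPHT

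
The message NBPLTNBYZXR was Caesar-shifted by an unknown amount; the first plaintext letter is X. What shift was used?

From the crib: N(13)−X(23)=-10≡16, so the shift is 16.

16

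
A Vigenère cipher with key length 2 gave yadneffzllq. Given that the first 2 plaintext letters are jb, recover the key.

pz

Subtract each crib letter from the matching ciphertext letter (mod 26):
y(24)−j(9)=15 → p
a(0)−b(1)=-1≡25 → z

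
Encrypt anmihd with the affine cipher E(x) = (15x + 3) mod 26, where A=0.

a(0): 15·0+3=3 → d
n(13): 15·13+3=198≡16 → q
m(12): 15·12+3=183≡1 → b
i(8): 15·8+3=123≡19 → t
h(7): 15·7+3=108≡4 → e
d(3): 15·3+3=48≡22 → w

dqbtew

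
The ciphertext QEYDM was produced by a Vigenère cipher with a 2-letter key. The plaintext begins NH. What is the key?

Subtract each crib letter from the matching ciphertext letter (mod 26):
Q(16)−N(13)=3 → D
E(4)−H(7)=-3≡23 → X

DX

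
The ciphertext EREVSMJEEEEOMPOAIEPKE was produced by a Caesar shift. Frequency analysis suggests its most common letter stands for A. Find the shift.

The most frequent ciphertext letter is E (appears 8 times).
E is position 4; A is position 0.
Shift = 4.

4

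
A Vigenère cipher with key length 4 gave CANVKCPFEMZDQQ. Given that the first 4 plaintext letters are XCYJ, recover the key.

FYPM

Subtract each crib letter from the matching ciphertext letter (mod 26):
C(2)−X(23)=-21≡5 → F
A(0)−C(2)=-2≡24 → Y
N(13)−Y(24)=-11≡15 → P
V(21)−J(9)=12 → M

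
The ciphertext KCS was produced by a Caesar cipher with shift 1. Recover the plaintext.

JBR

K(10): 10−1=9 → J
C(2): 2−1=1 → B
S(18): 18−1=17 → R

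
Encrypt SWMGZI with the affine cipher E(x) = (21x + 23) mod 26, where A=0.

S(18): 21·18+23=401≡11 → L
W(22): 21·22+23=485≡17 → R
M(12): 21·12+23=275≡15 → P
G(6): 21·6+23=149≡19 → T
Z(25): 21·25+23=548≡2 → C
I(8): 21·8+23=191≡9 → J

LRPTCJ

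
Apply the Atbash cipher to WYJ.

DBQ

W(22) → D(3)
Y(24) → B(1)
J(9) → Q(16)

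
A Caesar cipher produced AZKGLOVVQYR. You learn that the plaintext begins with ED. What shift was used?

From the crib: A(0)−E(4)=-4≡22, so the shift is 22.

22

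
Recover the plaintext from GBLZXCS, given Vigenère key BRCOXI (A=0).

Repeat the key across the ciphertext: BRCOXIB
G(6)−B(1): 5 → F
B(1)−R(17): -16≡10 → K
L(11)−C(2): 9 → J
Z(25)−O(14): 11 → L
X(23)−X(23): 0 → A
C(2)−I(8): -6≡20 → U
S(18)−B(1): 17 → R

FKJLAUR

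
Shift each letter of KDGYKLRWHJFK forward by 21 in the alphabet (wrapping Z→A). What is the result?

K(10): 10+21=31≡5 → F
D(3): 3+21=24 → Y
G(6): 6+21=27≡1 → B
Y(24): 24+21=45≡19 → T
K(10): 10+21=31≡5 → F
L(11): 11+21=32≡6 → G
R(17): 17+21=38≡12 → M
W(22): 22+21=43≡17 → R
H(7): 7+21=28≡2 → C
J(9): 9+21=30≡4 → E
F(5): 5+21=26≡0 → A
K(10): 10+21=31≡5 → F

FYBTFGMRCEAF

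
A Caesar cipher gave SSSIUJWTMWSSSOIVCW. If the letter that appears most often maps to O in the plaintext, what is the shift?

4

The most frequent ciphertext letter is S (appears 6 times).
S is position 18; O is position 14.
Shift = 4.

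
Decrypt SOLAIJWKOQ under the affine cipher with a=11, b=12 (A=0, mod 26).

The inverse of 11 mod 26 is 19, since 11·19=209≡1. Apply D(y)=19·(y−12) mod 26:
S(18): 19·(18−12)=114≡10 → K
O(14): 19·(14−12)=38≡12 → M
L(11): 19·(11−12)=-19≡7 → H
A(0): 19·(0−12)=-228≡6 → G
I(8): 19·(8−12)=-76≡2 → C
J(9): 19·(9−12)=-57≡21 → V
W(22): 19·(22−12)=190≡8 → I
K(10): 19·(10−12)=-38≡14 → O
O(14): 19·(14−12)=38≡12 → M
Q(16): 19·(16−12)=76≡24 → Y

KMHGCVIOMY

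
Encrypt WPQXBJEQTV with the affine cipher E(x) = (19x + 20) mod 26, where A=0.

W(22): 19·22+20=438≡22 → W
P(15): 19·15+20=305≡19 → T
Q(16): 19·16+20=324≡12 → M
X(23): 19·23+20=457≡15 → P
B(1): 19·1+20=39≡13 → N
J(9): 19·9+20=191≡9 → J
E(4): 19·4+20=96≡18 → S
Q(16): 19·16+20=324≡12 → M
T(19): 19·19+20=381≡17 → R
V(21): 19·21+20=419≡3 → D

WTMPNJSMRD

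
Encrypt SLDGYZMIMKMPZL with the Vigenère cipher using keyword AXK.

SINGVJMFWKJZZI

Repeat the key across the message: AXKAXKAXKAXKAX
S(18)+A(0): 18 → S
L(11)+X(23): 34≡8 → I
D(3)+K(10): 13 → N
G(6)+A(0): 6 → G
Y(24)+X(23): 47≡21 → V
Z(25)+K(10): 35≡9 → J
M(12)+A(0): 12 → M
I(8)+X(23): 31≡5 → F
M(12)+K(10): 22 → W
K(10)+A(0): 10 → K
M(12)+X(23): 35≡9 → J
P(15)+K(10): 25 → Z
Z(25)+A(0): 25 → Z
L(11)+X(23): 34≡8 → I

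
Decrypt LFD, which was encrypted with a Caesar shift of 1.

KEC

L(11): 11−1=10 → K
F(5): 5−1=4 → E
D(3): 3−1=2 → C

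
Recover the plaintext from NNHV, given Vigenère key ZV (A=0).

Repeat the key across the ciphertext: ZVZV
N(13)−Z(25): -12≡14 → O
N(13)−V(21): -8≡18 → S
H(7)−Z(25): -18≡8 → I
V(21)−V(21): 0 → A

OSIA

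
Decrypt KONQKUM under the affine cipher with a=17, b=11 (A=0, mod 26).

The inverse of 17 mod 26 is 23, since 17·23=391≡1. Apply D(y)=23·(y−11) mod 26:
K(10): 23·(10−11)=-23≡3 → D
O(14): 23·(14−11)=69≡17 → R
N(13): 23·(13−11)=46≡20 → U
Q(16): 23·(16−11)=115≡11 → L
K(10): 23·(10−11)=-23≡3 → D
U(20): 23·(20−11)=207≡25 → Z
M(12): 23·(12−11)=23 → X

DRULDZX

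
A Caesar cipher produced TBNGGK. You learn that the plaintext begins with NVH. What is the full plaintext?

NVHAAE

From the crib: T(19)−N(13)=6, so the shift is 6.
Subtract 6 from each ciphertext letter:
T(19): 19−6=13 → N
B(1): 1−6=-5≡21 → V
N(13): 13−6=7 → H
G(6): 6−6=0 → A
G(6): 6−6=0 → A
K(10): 10−6=4 → E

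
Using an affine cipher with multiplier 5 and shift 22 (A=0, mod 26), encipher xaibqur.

hwkbysd

x(23): 5·23+22=137≡7 → h
a(0): 5·0+22=22 → w
i(8): 5·8+22=62≡10 → k
b(1): 5·1+22=27≡1 → b
q(16): 5·16+22=102≡24 → y
u(20): 5·20+22=122≡18 → s
r(17): 5·17+22=107≡3 → d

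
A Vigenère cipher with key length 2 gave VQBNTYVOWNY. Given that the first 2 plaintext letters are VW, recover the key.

Subtract each crib letter from the matching ciphertext letter (mod 26):
V(21)−V(21)=0 → A
Q(16)−W(22)=-6≡20 → U

AU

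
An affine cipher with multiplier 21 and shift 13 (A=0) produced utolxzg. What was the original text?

jefqyir

The inverse of 21 mod 26 is 5, since 21·5=105≡1. Apply D(y)=5·(y−13) mod 26:
u(20): 5·(20−13)=35≡9 → j
t(19): 5·(19−13)=30≡4 → e
o(14): 5·(14−13)=5 → f
l(11): 5·(11−13)=-10≡16 → q
x(23): 5·(23−13)=50≡24 → y
z(25): 5·(25−13)=60≡8 → i
g(6): 5·(6−13)=-35≡17 → r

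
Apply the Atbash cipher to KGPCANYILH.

K(10) → P(15)
G(6) → T(19)
P(15) → K(10)
C(2) → X(23)
A(0) → Z(25)
N(13) → M(12)
Y(24) → B(1)
I(8) → R(17)
L(11) → O(14)
H(7) → S(18)

PTKXZMBROS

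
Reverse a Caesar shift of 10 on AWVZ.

A(0): 0−10=-10≡16 → Q
W(22): 22−10=12 → M
V(21): 21−10=11 → L
Z(25): 25−10=15 → P

QMLP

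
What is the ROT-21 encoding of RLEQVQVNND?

R(17): 17+21=38≡12 → M
L(11): 11+21=32≡6 → G
E(4): 4+21=25 → Z
Q(16): 16+21=37≡11 → L
V(21): 21+21=42≡16 → Q
Q(16): 16+21=37≡11 → L
V(21): 21+21=42≡16 → Q
N(13): 13+21=34≡8 → I
N(13): 13+21=34≡8 → I
D(3): 3+21=24 → Y

MGZLQLQIIY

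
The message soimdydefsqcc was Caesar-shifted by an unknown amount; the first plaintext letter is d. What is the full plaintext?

dztxojopqdbnn

From the crib: s(18)−d(3)=15, so the shift is 15.
Subtract 15 from each ciphertext letter:
s(18): 18−15=3 → d
o(14): 14−15=-1≡25 → z
i(8): 8−15=-7≡19 → t
m(12): 12−15=-3≡23 → x
d(3): 3−15=-12≡14 → o
y(24): 24−15=9 → j
d(3): 3−15=-12≡14 → o
e(4): 4−15=-11≡15 → p
f(5): 5−15=-10≡16 → q
s(18): 18−15=3 → d
q(16): 16−15=1 → b
c(2): 2−15=-13≡13 → n
c(2): 2−15=-13≡13 → n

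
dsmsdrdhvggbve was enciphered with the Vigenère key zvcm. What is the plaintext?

exkgewbvwlepwj

Repeat the key across the ciphertext: zvcmzvcmzvcmzv
d(3)−z(25): -22≡4 → e
s(18)−v(21): -3≡23 → x
m(12)−c(2): 10 → k
s(18)−m(12): 6 → g
d(3)−z(25): -22≡4 → e
r(17)−v(21): -4≡22 → w
d(3)−c(2): 1 → b
h(7)−m(12): -5≡21 → v
v(21)−z(25): -4≡22 → w
g(6)−v(21): -15≡11 → l
g(6)−c(2): 4 → e
b(1)−m(12): -11≡15 → p
v(21)−z(25): -4≡22 → w
e(4)−v(21): -17≡9 → j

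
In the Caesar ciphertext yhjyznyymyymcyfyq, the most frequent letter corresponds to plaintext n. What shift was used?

The most frequent ciphertext letter is y (appears 8 times).
y is position 24; n is position 13.
Shift = 11.

11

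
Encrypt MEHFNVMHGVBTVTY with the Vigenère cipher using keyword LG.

Repeat the key across the message: LGLGLGLGLGLGLGL
M(12)+L(11): 23 → X
E(4)+G(6): 10 → K
H(7)+L(11): 18 → S
F(5)+G(6): 11 → L
N(13)+L(11): 24 → Y
V(21)+G(6): 27≡1 → B
M(12)+L(11): 23 → X
H(7)+G(6): 13 → N
G(6)+L(11): 17 → R
V(21)+G(6): 27≡1 → B
B(1)+L(11): 12 → M
T(19)+G(6): 25 → Z
V(21)+L(11): 32≡6 → G
T(19)+G(6): 25 → Z
Y(24)+L(11): 35≡9 → J

XKSLYBXNRBMZGZJ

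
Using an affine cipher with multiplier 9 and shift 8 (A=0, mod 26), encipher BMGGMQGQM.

RMKKMWKWM

B(1): 9·1+8=17 → R
M(12): 9·12+8=116≡12 → M
G(6): 9·6+8=62≡10 → K
G(6): 9·6+8=62≡10 → K
M(12): 9·12+8=116≡12 → M
Q(16): 9·16+8=152≡22 → W
G(6): 9·6+8=62≡10 → K
Q(16): 9·16+8=152≡22 → W
M(12): 9·12+8=116≡12 → M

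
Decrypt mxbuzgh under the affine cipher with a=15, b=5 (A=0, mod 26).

xwybkho

The inverse of 15 mod 26 is 7, since 15·7=105≡1. Apply D(y)=7·(y−5) mod 26:
m(12): 7·(12−5)=49≡23 → x
x(23): 7·(23−5)=126≡22 → w
b(1): 7·(1−5)=-28≡24 → y
u(20): 7·(20−5)=105≡1 → b
z(25): 7·(25−5)=140≡10 → k
g(6): 7·(6−5)=7 → h
h(7): 7·(7−5)=14 → o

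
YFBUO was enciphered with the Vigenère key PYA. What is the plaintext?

Repeat the key across the ciphertext: PYAPY
Y(24)−P(15): 9 → J
F(5)−Y(24): -19≡7 → H
B(1)−A(0): 1 → B
U(20)−P(15): 5 → F
O(14)−Y(24): -10≡16 → Q

JHBFQ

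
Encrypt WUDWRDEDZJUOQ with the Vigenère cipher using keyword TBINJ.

PVLJAWFLMSNPY

Repeat the key across the message: TBINJTBINJTBI
W(22)+T(19): 41≡15 → P
U(20)+B(1): 21 → V
D(3)+I(8): 11 → L
W(22)+N(13): 35≡9 → J
R(17)+J(9): 26≡0 → A
D(3)+T(19): 22 → W
E(4)+B(1): 5 → F
D(3)+I(8): 11 → L
Z(25)+N(13): 38≡12 → M
J(9)+J(9): 18 → S
U(20)+T(19): 39≡13 → N
O(14)+B(1): 15 → P
Q(16)+I(8): 24 → Y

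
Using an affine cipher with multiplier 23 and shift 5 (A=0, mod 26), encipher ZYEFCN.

Z(25): 23·25+5=580≡8 → I
Y(24): 23·24+5=557≡11 → L
E(4): 23·4+5=97≡19 → T
F(5): 23·5+5=120≡16 → Q
C(2): 23·2+5=51≡25 → Z
N(13): 23·13+5=304≡18 → S

ILTQZS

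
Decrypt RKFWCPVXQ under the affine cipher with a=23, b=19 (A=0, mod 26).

SDWZXKIQB

The inverse of 23 mod 26 is 17, since 23·17=391≡1. Apply D(y)=17·(y−19) mod 26:
R(17): 17·(17−19)=-34≡18 → S
K(10): 17·(10−19)=-153≡3 → D
F(5): 17·(5−19)=-238≡22 → W
W(22): 17·(22−19)=51≡25 → Z
C(2): 17·(2−19)=-289≡23 → X
P(15): 17·(15−19)=-68≡10 → K
V(21): 17·(21−19)=34≡8 → I
X(23): 17·(23−19)=68≡16 → Q
Q(16): 17·(16−19)=-51≡1 → B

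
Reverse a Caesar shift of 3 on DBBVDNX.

AYYSAKU

D(3): 3−3=0 → A
B(1): 1−3=-2≡24 → Y
B(1): 1−3=-2≡24 → Y
V(21): 21−3=18 → S
D(3): 3−3=0 → A
N(13): 13−3=10 → K
X(23): 23−3=20 → U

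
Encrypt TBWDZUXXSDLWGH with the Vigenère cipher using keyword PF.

IGLIOZMCHIABVM

Repeat the key across the message: PFPFPFPFPFPFPF
T(19)+P(15): 34≡8 → I
B(1)+F(5): 6 → G
W(22)+P(15): 37≡11 → L
D(3)+F(5): 8 → I
Z(25)+P(15): 40≡14 → O
U(20)+F(5): 25 → Z
X(23)+P(15): 38≡12 → M
X(23)+F(5): 28≡2 → C
S(18)+P(15): 33≡7 → H
D(3)+F(5): 8 → I
L(11)+P(15): 26≡0 → A
W(22)+F(5): 27≡1 → B
G(6)+P(15): 21 → V
H(7)+F(5): 12 → M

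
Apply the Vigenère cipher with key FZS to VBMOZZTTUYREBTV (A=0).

AAETYRYSMDQWGSN

Repeat the key across the message: FZSFZSFZSFZSFZS
V(21)+F(5): 26≡0 → A
B(1)+Z(25): 26≡0 → A
M(12)+S(18): 30≡4 → E
O(14)+F(5): 19 → T
Z(25)+Z(25): 50≡24 → Y
Z(25)+S(18): 43≡17 → R
T(19)+F(5): 24 → Y
T(19)+Z(25): 44≡18 → S
U(20)+S(18): 38≡12 → M
Y(24)+F(5): 29≡3 → D
R(17)+Z(25): 42≡16 → Q
E(4)+S(18): 22 → W
B(1)+F(5): 6 → G
T(19)+Z(25): 44≡18 → S
V(21)+S(18): 39≡13 → N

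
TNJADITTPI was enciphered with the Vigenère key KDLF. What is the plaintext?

JKYVTFIOFF

Repeat the key across the ciphertext: KDLFKDLFKD
T(19)−K(10): 9 → J
N(13)−D(3): 10 → K
J(9)−L(11): -2≡24 → Y
A(0)−F(5): -5≡21 → V
D(3)−K(10): -7≡19 → T
I(8)−D(3): 5 → F
T(19)−L(11): 8 → I
T(19)−F(5): 14 → O
P(15)−K(10): 5 → F
I(8)−D(3): 5 → F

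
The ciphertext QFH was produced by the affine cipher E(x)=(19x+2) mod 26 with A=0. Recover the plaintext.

The inverse of 19 mod 26 is 11, since 19·11=209≡1. Apply D(y)=11·(y−2) mod 26:
Q(16): 11·(16−2)=154≡24 → Y
F(5): 11·(5−2)=33≡7 → H
H(7): 11·(7−2)=55≡3 → D

YHD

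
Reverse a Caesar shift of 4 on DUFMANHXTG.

D(3): 3−4=-1≡25 → Z
U(20): 20−4=16 → Q
F(5): 5−4=1 → B
M(12): 12−4=8 → I
A(0): 0−4=-4≡22 → W
N(13): 13−4=9 → J
H(7): 7−4=3 → D
X(23): 23−4=19 → T
T(19): 19−4=15 → P
G(6): 6−4=2 → C

ZQBIWJDTPC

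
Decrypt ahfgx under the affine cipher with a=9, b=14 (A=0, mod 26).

kfzcb

The inverse of 9 mod 26 is 3, since 9·3=27≡1. Apply D(y)=3·(y−14) mod 26:
a(0): 3·(0−14)=-42≡10 → k
h(7): 3·(7−14)=-21≡5 → f
f(5): 3·(5−14)=-27≡25 → z
g(6): 3·(6−14)=-24≡2 → c
x(23): 3·(23−14)=27≡1 → b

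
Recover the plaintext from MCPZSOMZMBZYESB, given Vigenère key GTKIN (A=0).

Repeat the key across the ciphertext: GTKINGTKINGTKIN
M(12)−G(6): 6 → G
C(2)−T(19): -17≡9 → J
P(15)−K(10): 5 → F
Z(25)−I(8): 17 → R
S(18)−N(13): 5 → F
O(14)−G(6): 8 → I
M(12)−T(19): -7≡19 → T
Z(25)−K(10): 15 → P
M(12)−I(8): 4 → E
B(1)−N(13): -12≡14 → O
Z(25)−G(6): 19 → T
Y(24)−T(19): 5 → F
E(4)−K(10): -6≡20 → U
S(18)−I(8): 10 → K
B(1)−N(13): -12≡14 → O

GJFRFITPEOTFUKO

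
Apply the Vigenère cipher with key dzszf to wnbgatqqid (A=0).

zmtffwpihi

Repeat the key across the message: dzszfdzszf
w(22)+d(3): 25 → z
n(13)+z(25): 38≡12 → m
b(1)+s(18): 19 → t
g(6)+z(25): 31≡5 → f
a(0)+f(5): 5 → f
t(19)+d(3): 22 → w
q(16)+z(25): 41≡15 → p
q(16)+s(18): 34≡8 → i
i(8)+z(25): 33≡7 → h
d(3)+f(5): 8 → i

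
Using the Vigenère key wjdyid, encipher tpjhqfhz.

Repeat the key across the message: wjdyidwj
t(19)+w(22): 41≡15 → p
p(15)+j(9): 24 → y
j(9)+d(3): 12 → m
h(7)+y(24): 31≡5 → f
q(16)+i(8): 24 → y
f(5)+d(3): 8 → i
h(7)+w(22): 29≡3 → d
z(25)+j(9): 34≡8 → i

pymfyidi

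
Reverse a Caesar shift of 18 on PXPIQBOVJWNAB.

P(15): 15−18=-3≡23 → X
X(23): 23−18=5 → F
P(15): 15−18=-3≡23 → X
I(8): 8−18=-10≡16 → Q
Q(16): 16−18=-2≡24 → Y
B(1): 1−18=-17≡9 → J
O(14): 14−18=-4≡22 → W
V(21): 21−18=3 → D
J(9): 9−18=-9≡17 → R
W(22): 22−18=4 → E
N(13): 13−18=-5≡21 → V
A(0): 0−18=-18≡8 → I
B(1): 1−18=-17≡9 → J

XFXQYJWDREVIJ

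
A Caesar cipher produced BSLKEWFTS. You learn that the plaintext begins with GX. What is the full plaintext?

From the crib: B(1)−G(6)=-5≡21, so the shift is 21.
Subtract 21 from each ciphertext letter:
B(1): 1−21=-20≡6 → G
S(18): 18−21=-3≡23 → X
L(11): 11−21=-10≡16 → Q
K(10): 10−21=-11≡15 → P
E(4): 4−21=-17≡9 → J
W(22): 22−21=1 → B
F(5): 5−21=-16≡10 → K
T(19): 19−21=-2≡24 → Y
S(18): 18−21=-3≡23 → X

GXQPJBKYX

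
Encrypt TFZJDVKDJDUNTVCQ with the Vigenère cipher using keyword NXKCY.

GCJLBIHNLBHKDXAD

Repeat the key across the message: NXKCYNXKCYNXKCYN
T(19)+N(13): 32≡6 → G
F(5)+X(23): 28≡2 → C
Z(25)+K(10): 35≡9 → J
J(9)+C(2): 11 → L
D(3)+Y(24): 27≡1 → B
V(21)+N(13): 34≡8 → I
K(10)+X(23): 33≡7 → H
D(3)+K(10): 13 → N
J(9)+C(2): 11 → L
D(3)+Y(24): 27≡1 → B
U(20)+N(13): 33≡7 → H
N(13)+X(23): 36≡10 → K
T(19)+K(10): 29≡3 → D
V(21)+C(2): 23 → X
C(2)+Y(24): 26≡0 → A
Q(16)+N(13): 29≡3 → D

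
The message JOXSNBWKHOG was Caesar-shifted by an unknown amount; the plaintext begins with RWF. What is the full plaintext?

From the crib: J(9)−R(17)=-8≡18, so the shift is 18.
Subtract 18 from each ciphertext letter:
J(9): 9−18=-9≡17 → R
O(14): 14−18=-4≡22 → W
X(23): 23−18=5 → F
S(18): 18−18=0 → A
N(13): 13−18=-5≡21 → V
B(1): 1−18=-17≡9 → J
W(22): 22−18=4 → E
K(10): 10−18=-8≡18 → S
H(7): 7−18=-11≡15 → P
O(14): 14−18=-4≡22 → W
G(6): 6−18=-12≡14 → O

RWFAVJESPWO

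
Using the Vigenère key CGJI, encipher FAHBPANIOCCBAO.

HGQJRGWQQILJCU

Repeat the key across the message: CGJICGJICGJICG
F(5)+C(2): 7 → H
A(0)+G(6): 6 → G
H(7)+J(9): 16 → Q
B(1)+I(8): 9 → J
P(15)+C(2): 17 → R
A(0)+G(6): 6 → G
N(13)+J(9): 22 → W
I(8)+I(8): 16 → Q
O(14)+C(2): 16 → Q
C(2)+G(6): 8 → I
C(2)+J(9): 11 → L
B(1)+I(8): 9 → J
A(0)+C(2): 2 → C
O(14)+G(6): 20 → U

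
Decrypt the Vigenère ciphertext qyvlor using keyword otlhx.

cfkerd

Repeat the key across the ciphertext: otlhxo
q(16)−o(14): 2 → c
y(24)−t(19): 5 → f
v(21)−l(11): 10 → k
l(11)−h(7): 4 → e
o(14)−x(23): -9≡17 → r
r(17)−o(14): 3 → d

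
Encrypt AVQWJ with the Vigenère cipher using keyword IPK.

Repeat the key across the message: IPKIP
A(0)+I(8): 8 → I
V(21)+P(15): 36≡10 → K
Q(16)+K(10): 26≡0 → A
W(22)+I(8): 30≡4 → E
J(9)+P(15): 24 → Y

IKAEY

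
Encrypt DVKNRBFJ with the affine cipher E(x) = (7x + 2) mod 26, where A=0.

XTUPRJLN

D(3): 7·3+2=23 → X
V(21): 7·21+2=149≡19 → T
K(10): 7·10+2=72≡20 → U
N(13): 7·13+2=93≡15 → P
R(17): 7·17+2=121≡17 → R
B(1): 7·1+2=9 → J
F(5): 7·5+2=37≡11 → L
J(9): 7·9+2=65≡13 → N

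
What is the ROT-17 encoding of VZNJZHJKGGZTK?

MQEAQYABXXQKB

V(21): 21+17=38≡12 → M
Z(25): 25+17=42≡16 → Q
N(13): 13+17=30≡4 → E
J(9): 9+17=26≡0 → A
Z(25): 25+17=42≡16 → Q
H(7): 7+17=24 → Y
J(9): 9+17=26≡0 → A
K(10): 10+17=27≡1 → B
G(6): 6+17=23 → X
G(6): 6+17=23 → X
Z(25): 25+17=42≡16 → Q
T(19): 19+17=36≡10 → K
K(10): 10+17=27≡1 → B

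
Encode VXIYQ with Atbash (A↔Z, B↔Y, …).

ECRBJ

V(21) → E(4)
X(23) → C(2)
I(8) → R(17)
Y(24) → B(1)
Q(16) → J(9)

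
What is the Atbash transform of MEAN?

M(12) → N(13)
E(4) → V(21)
A(0) → Z(25)
N(13) → M(12)

NVZM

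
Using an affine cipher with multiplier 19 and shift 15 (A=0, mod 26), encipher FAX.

F(5): 19·5+15=110≡6 → G
A(0): 19·0+15=15 → P
X(23): 19·23+15=452≡10 → K

GPK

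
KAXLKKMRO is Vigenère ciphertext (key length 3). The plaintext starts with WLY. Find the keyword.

Subtract each crib letter from the matching ciphertext letter (mod 26):
K(10)−W(22)=-12≡14 → O
A(0)−L(11)=-11≡15 → P
X(23)−Y(24)=-1≡25 → Z

OPZ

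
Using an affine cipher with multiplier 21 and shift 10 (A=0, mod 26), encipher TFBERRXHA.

T(19): 21·19+10=409≡19 → T
F(5): 21·5+10=115≡11 → L
B(1): 21·1+10=31≡5 → F
E(4): 21·4+10=94≡16 → Q
R(17): 21·17+10=367≡3 → D
R(17): 21·17+10=367≡3 → D
X(23): 21·23+10=493≡25 → Z
H(7): 21·7+10=157≡1 → B
A(0): 21·0+10=10 → K

TLFQDDZBK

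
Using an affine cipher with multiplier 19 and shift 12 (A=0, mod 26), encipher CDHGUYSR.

C(2): 19·2+12=50≡24 → Y
D(3): 19·3+12=69≡17 → R
H(7): 19·7+12=145≡15 → P
G(6): 19·6+12=126≡22 → W
U(20): 19·20+12=392≡2 → C
Y(24): 19·24+12=468≡0 → A
S(18): 19·18+12=354≡16 → Q
R(17): 19·17+12=335≡23 → X

YRPWCAQX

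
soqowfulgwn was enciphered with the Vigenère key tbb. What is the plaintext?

Repeat the key across the ciphertext: tbbtbbtbbtb
s(18)−t(19): -1≡25 → z
o(14)−b(1): 13 → n
q(16)−b(1): 15 → p
o(14)−t(19): -5≡21 → v
w(22)−b(1): 21 → v
f(5)−b(1): 4 → e
u(20)−t(19): 1 → b
l(11)−b(1): 10 → k
g(6)−b(1): 5 → f
w(22)−t(19): 3 → d
n(13)−b(1): 12 → m

znpvvebkfdm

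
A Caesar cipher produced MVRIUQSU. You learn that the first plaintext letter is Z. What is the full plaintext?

From the crib: M(12)−Z(25)=-13≡13, so the shift is 13.
Subtract 13 from each ciphertext letter:
M(12): 12−13=-1≡25 → Z
V(21): 21−13=8 → I
R(17): 17−13=4 → E
I(8): 8−13=-5≡21 → V
U(20): 20−13=7 → H
Q(16): 16−13=3 → D
S(18): 18−13=5 → F
U(20): 20−13=7 → H

ZIEVHDFH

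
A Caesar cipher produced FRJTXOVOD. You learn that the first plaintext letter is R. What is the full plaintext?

RDVFJAHAP

From the crib: F(5)−R(17)=-12≡14, so the shift is 14.
Subtract 14 from each ciphertext letter:
F(5): 5−14=-9≡17 → R
R(17): 17−14=3 → D
J(9): 9−14=-5≡21 → V
T(19): 19−14=5 → F
X(23): 23−14=9 → J
O(14): 14−14=0 → A
V(21): 21−14=7 → H
O(14): 14−14=0 → A
D(3): 3−14=-11≡15 → P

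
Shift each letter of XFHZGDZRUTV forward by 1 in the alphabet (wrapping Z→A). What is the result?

X(23): 23+1=24 → Y
F(5): 5+1=6 → G
H(7): 7+1=8 → I
Z(25): 25+1=26≡0 → A
G(6): 6+1=7 → H
D(3): 3+1=4 → E
Z(25): 25+1=26≡0 → A
R(17): 17+1=18 → S
U(20): 20+1=21 → V
T(19): 19+1=20 → U
V(21): 21+1=22 → W

YGIAHEASVUW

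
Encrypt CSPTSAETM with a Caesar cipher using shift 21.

XNKONVZOH

C(2): 2+21=23 → X
S(18): 18+21=39≡13 → N
P(15): 15+21=36≡10 → K
T(19): 19+21=40≡14 → O
S(18): 18+21=39≡13 → N
A(0): 0+21=21 → V
E(4): 4+21=25 → Z
T(19): 19+21=40≡14 → O
M(12): 12+21=33≡7 → H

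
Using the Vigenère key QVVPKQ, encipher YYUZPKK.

Repeat the key across the message: QVVPKQQ
Y(24)+Q(16): 40≡14 → O
Y(24)+V(21): 45≡19 → T
U(20)+V(21): 41≡15 → P
Z(25)+P(15): 40≡14 → O
P(15)+K(10): 25 → Z
K(10)+Q(16): 26≡0 → A
K(10)+Q(16): 26≡0 → A

OTPOZAA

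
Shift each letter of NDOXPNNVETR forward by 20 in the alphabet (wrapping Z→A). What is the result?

HXIRJHHPYNL

N(13): 13+20=33≡7 → H
D(3): 3+20=23 → X
O(14): 14+20=34≡8 → I
X(23): 23+20=43≡17 → R
P(15): 15+20=35≡9 → J
N(13): 13+20=33≡7 → H
N(13): 13+20=33≡7 → H
V(21): 21+20=41≡15 → P
E(4): 4+20=24 → Y
T(19): 19+20=39≡13 → N
R(17): 17+20=37≡11 → L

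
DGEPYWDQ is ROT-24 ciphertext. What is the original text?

FIGRAYFS

D(3): 3−24=-21≡5 → F
G(6): 6−24=-18≡8 → I
E(4): 4−24=-20≡6 → G
P(15): 15−24=-9≡17 → R
Y(24): 24−24=0 → A
W(22): 22−24=-2≡24 → Y
D(3): 3−24=-21≡5 → F
Q(16): 16−24=-8≡18 → S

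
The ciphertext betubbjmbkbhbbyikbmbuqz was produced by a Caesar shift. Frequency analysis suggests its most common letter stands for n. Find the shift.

14

The most frequent ciphertext letter is b (appears 9 times).
b is position 1; n is position 13.
Shift = -12≡14.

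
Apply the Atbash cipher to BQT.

YJG

B(1) → Y(24)
Q(16) → J(9)
T(19) → G(6)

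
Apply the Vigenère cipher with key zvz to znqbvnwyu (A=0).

yipaqmvtt

Repeat the key across the message: zvzzvzzvz
z(25)+z(25): 50≡24 → y
n(13)+v(21): 34≡8 → i
q(16)+z(25): 41≡15 → p
b(1)+z(25): 26≡0 → a
v(21)+v(21): 42≡16 → q
n(13)+z(25): 38≡12 → m
w(22)+z(25): 47≡21 → v
y(24)+v(21): 45≡19 → t
u(20)+z(25): 45≡19 → t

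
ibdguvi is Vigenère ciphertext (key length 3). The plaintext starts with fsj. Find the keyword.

Subtract each crib letter from the matching ciphertext letter (mod 26):
i(8)−f(5)=3 → d
b(1)−s(18)=-17≡9 → j
d(3)−j(9)=-6≡20 → u

dju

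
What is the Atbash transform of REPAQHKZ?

IVKZJSPA

R(17) → I(8)
E(4) → V(21)
P(15) → K(10)
A(0) → Z(25)
Q(16) → J(9)
H(7) → S(18)
K(10) → P(15)
Z(25) → A(0)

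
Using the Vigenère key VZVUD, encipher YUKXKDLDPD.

TTFRNYKYJG

Repeat the key across the message: VZVUDVZVUD
Y(24)+V(21): 45≡19 → T
U(20)+Z(25): 45≡19 → T
K(10)+V(21): 31≡5 → F
X(23)+U(20): 43≡17 → R
K(10)+D(3): 13 → N
D(3)+V(21): 24 → Y
L(11)+Z(25): 36≡10 → K
D(3)+V(21): 24 → Y
P(15)+U(20): 35≡9 → J
D(3)+D(3): 6 → G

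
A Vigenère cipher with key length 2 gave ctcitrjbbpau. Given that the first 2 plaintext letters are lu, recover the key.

rz

Subtract each crib letter from the matching ciphertext letter (mod 26):
c(2)−l(11)=-9≡17 → r
t(19)−u(20)=-1≡25 → z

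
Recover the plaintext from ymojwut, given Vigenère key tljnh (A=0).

fbfwpbi

Repeat the key across the ciphertext: tljnhtl
y(24)−t(19): 5 → f
m(12)−l(11): 1 → b
o(14)−j(9): 5 → f
j(9)−n(13): -4≡22 → w
w(22)−h(7): 15 → p
u(20)−t(19): 1 → b
t(19)−l(11): 8 → i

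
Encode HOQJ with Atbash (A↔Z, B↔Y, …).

H(7) → S(18)
O(14) → L(11)
Q(16) → J(9)
J(9) → Q(16)

SLJQ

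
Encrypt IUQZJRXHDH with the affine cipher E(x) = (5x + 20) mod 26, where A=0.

I(8): 5·8+20=60≡8 → I
U(20): 5·20+20=120≡16 → Q
Q(16): 5·16+20=100≡22 → W
Z(25): 5·25+20=145≡15 → P
J(9): 5·9+20=65≡13 → N
R(17): 5·17+20=105≡1 → B
X(23): 5·23+20=135≡5 → F
H(7): 5·7+20=55≡3 → D
D(3): 5·3+20=35≡9 → J
H(7): 5·7+20=55≡3 → D

IQWPNBFDJD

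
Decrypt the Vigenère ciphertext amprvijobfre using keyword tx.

Repeat the key across the ciphertext: txtxtxtxtxtx
a(0)−t(19): -19≡7 → h
m(12)−x(23): -11≡15 → p
p(15)−t(19): -4≡22 → w
r(17)−x(23): -6≡20 → u
v(21)−t(19): 2 → c
i(8)−x(23): -15≡11 → l
j(9)−t(19): -10≡16 → q
o(14)−x(23): -9≡17 → r
b(1)−t(19): -18≡8 → i
f(5)−x(23): -18≡8 → i
r(17)−t(19): -2≡24 → y
e(4)−x(23): -19≡7 → h

hpwuclqriiyh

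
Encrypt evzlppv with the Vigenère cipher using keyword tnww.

xivhicr

Repeat the key across the message: tnwwtnw
e(4)+t(19): 23 → x
v(21)+n(13): 34≡8 → i
z(25)+w(22): 47≡21 → v
l(11)+w(22): 33≡7 → h
p(15)+t(19): 34≡8 → i
p(15)+n(13): 28≡2 → c
v(21)+w(22): 43≡17 → r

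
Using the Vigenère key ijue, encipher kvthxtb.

senlfcv

Repeat the key across the message: ijueiju
k(10)+i(8): 18 → s
v(21)+j(9): 30≡4 → e
t(19)+u(20): 39≡13 → n
h(7)+e(4): 11 → l
x(23)+i(8): 31≡5 → f
t(19)+j(9): 28≡2 → c
b(1)+u(20): 21 → v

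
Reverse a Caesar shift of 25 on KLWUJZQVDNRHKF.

K(10): 10−25=-15≡11 → L
L(11): 11−25=-14≡12 → M
W(22): 22−25=-3≡23 → X
U(20): 20−25=-5≡21 → V
J(9): 9−25=-16≡10 → K
Z(25): 25−25=0 → A
Q(16): 16−25=-9≡17 → R
V(21): 21−25=-4≡22 → W
D(3): 3−25=-22≡4 → E
N(13): 13−25=-12≡14 → O
R(17): 17−25=-8≡18 → S
H(7): 7−25=-18≡8 → I
K(10): 10−25=-15≡11 → L
F(5): 5−25=-20≡6 → G

LMXVKARWEOSILG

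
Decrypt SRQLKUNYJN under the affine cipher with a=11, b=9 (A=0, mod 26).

PWDMTBYZAY

The inverse of 11 mod 26 is 19, since 11·19=209≡1. Apply D(y)=19·(y−9) mod 26:
S(18): 19·(18−9)=171≡15 → P
R(17): 19·(17−9)=152≡22 → W
Q(16): 19·(16−9)=133≡3 → D
L(11): 19·(11−9)=38≡12 → M
K(10): 19·(10−9)=19 → T
U(20): 19·(20−9)=209≡1 → B
N(13): 19·(13−9)=76≡24 → Y
Y(24): 19·(24−9)=285≡25 → Z
J(9): 19·(9−9)=0 → A
N(13): 19·(13−9)=76≡24 → Y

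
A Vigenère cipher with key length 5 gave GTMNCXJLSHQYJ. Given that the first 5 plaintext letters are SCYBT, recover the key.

OROMJ

Subtract each crib letter from the matching ciphertext letter (mod 26):
G(6)−S(18)=-12≡14 → O
T(19)−C(2)=17 → R
M(12)−Y(24)=-12≡14 → O
N(13)−B(1)=12 → M
C(2)−T(19)=-17≡9 → J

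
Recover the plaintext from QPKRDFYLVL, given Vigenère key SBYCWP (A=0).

YOMPHQGKXJ

Repeat the key across the ciphertext: SBYCWPSBYC
Q(16)−S(18): -2≡24 → Y
P(15)−B(1): 14 → O
K(10)−Y(24): -14≡12 → M
R(17)−C(2): 15 → P
D(3)−W(22): -19≡7 → H
F(5)−P(15): -10≡16 → Q
Y(24)−S(18): 6 → G
L(11)−B(1): 10 → K
V(21)−Y(24): -3≡23 → X
L(11)−C(2): 9 → J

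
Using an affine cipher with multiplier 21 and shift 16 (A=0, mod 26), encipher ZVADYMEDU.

Z(25): 21·25+16=541≡21 → V
V(21): 21·21+16=457≡15 → P
A(0): 21·0+16=16 → Q
D(3): 21·3+16=79≡1 → B
Y(24): 21·24+16=520≡0 → A
M(12): 21·12+16=268≡8 → I
E(4): 21·4+16=100≡22 → W
D(3): 21·3+16=79≡1 → B
U(20): 21·20+16=436≡20 → U

VPQBAIWBU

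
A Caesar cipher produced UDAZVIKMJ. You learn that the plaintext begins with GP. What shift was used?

From the crib: U(20)−G(6)=14, so the shift is 14.

14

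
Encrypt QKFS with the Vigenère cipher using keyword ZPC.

Repeat the key across the message: ZPCZ
Q(16)+Z(25): 41≡15 → P
K(10)+P(15): 25 → Z
F(5)+C(2): 7 → H
S(18)+Z(25): 43≡17 → R

PZHR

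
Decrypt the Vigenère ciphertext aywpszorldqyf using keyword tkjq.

honzzpfbsthim

Repeat the key across the ciphertext: tkjqtkjqtkjqt
a(0)−t(19): -19≡7 → h
y(24)−k(10): 14 → o
w(22)−j(9): 13 → n
p(15)−q(16): -1≡25 → z
s(18)−t(19): -1≡25 → z
z(25)−k(10): 15 → p
o(14)−j(9): 5 → f
r(17)−q(16): 1 → b
l(11)−t(19): -8≡18 → s
d(3)−k(10): -7≡19 → t
q(16)−j(9): 7 → h
y(24)−q(16): 8 → i
f(5)−t(19): -14≡12 → m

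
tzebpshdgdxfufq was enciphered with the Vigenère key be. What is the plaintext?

svdxoogzfzwbtbp

Repeat the key across the ciphertext: bebebebebebebeb
t(19)−b(1): 18 → s
z(25)−e(4): 21 → v
e(4)−b(1): 3 → d
b(1)−e(4): -3≡23 → x
p(15)−b(1): 14 → o
s(18)−e(4): 14 → o
h(7)−b(1): 6 → g
d(3)−e(4): -1≡25 → z
g(6)−b(1): 5 → f
d(3)−e(4): -1≡25 → z
x(23)−b(1): 22 → w
f(5)−e(4): 1 → b
u(20)−b(1): 19 → t
f(5)−e(4): 1 → b
q(16)−b(1): 15 → p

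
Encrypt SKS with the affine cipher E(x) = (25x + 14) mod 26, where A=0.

S(18): 25·18+14=464≡22 → W
K(10): 25·10+14=264≡4 → E
S(18): 25·18+14=464≡22 → W

WEW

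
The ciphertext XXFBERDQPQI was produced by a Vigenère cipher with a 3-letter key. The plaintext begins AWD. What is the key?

XBC

Subtract each crib letter from the matching ciphertext letter (mod 26):
X(23)−A(0)=23 → X
X(23)−W(22)=1 → B
F(5)−D(3)=2 → C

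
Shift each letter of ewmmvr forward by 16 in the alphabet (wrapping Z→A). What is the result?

e(4): 4+16=20 → u
w(22): 22+16=38≡12 → m
m(12): 12+16=28≡2 → c
m(12): 12+16=28≡2 → c
v(21): 21+16=37≡11 → l
r(17): 17+16=33≡7 → h

umcclh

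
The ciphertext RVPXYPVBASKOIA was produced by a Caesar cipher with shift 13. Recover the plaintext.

R(17): 17−13=4 → E
V(21): 21−13=8 → I
P(15): 15−13=2 → C
X(23): 23−13=10 → K
Y(24): 24−13=11 → L
P(15): 15−13=2 → C
V(21): 21−13=8 → I
B(1): 1−13=-12≡14 → O
A(0): 0−13=-13≡13 → N
S(18): 18−13=5 → F
K(10): 10−13=-3≡23 → X
O(14): 14−13=1 → B
I(8): 8−13=-5≡21 → V
A(0): 0−13=-13≡13 → N

EICKLCIONFXBVN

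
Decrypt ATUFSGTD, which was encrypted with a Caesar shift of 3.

XQRCPDQA

A(0): 0−3=-3≡23 → X
T(19): 19−3=16 → Q
U(20): 20−3=17 → R
F(5): 5−3=2 → C
S(18): 18−3=15 → P
G(6): 6−3=3 → D
T(19): 19−3=16 → Q
D(3): 3−3=0 → A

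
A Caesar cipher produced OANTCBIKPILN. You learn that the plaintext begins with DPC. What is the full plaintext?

From the crib: O(14)−D(3)=11, so the shift is 11.
Subtract 11 from each ciphertext letter:
O(14): 14−11=3 → D
A(0): 0−11=-11≡15 → P
N(13): 13−11=2 → C
T(19): 19−11=8 → I
C(2): 2−11=-9≡17 → R
B(1): 1−11=-10≡16 → Q
I(8): 8−11=-3≡23 → X
K(10): 10−11=-1≡25 → Z
P(15): 15−11=4 → E
I(8): 8−11=-3≡23 → X
L(11): 11−11=0 → A
N(13): 13−11=2 → C

DPCIRQXZEXAC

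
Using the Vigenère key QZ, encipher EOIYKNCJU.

UNYXAMSIK

Repeat the key across the message: QZQZQZQZQ
E(4)+Q(16): 20 → U
O(14)+Z(25): 39≡13 → N
I(8)+Q(16): 24 → Y
Y(24)+Z(25): 49≡23 → X
K(10)+Q(16): 26≡0 → A
N(13)+Z(25): 38≡12 → M
C(2)+Q(16): 18 → S
J(9)+Z(25): 34≡8 → I
U(20)+Q(16): 36≡10 → K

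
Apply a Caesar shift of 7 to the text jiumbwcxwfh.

j(9): 9+7=16 → q
i(8): 8+7=15 → p
u(20): 20+7=27≡1 → b
m(12): 12+7=19 → t
b(1): 1+7=8 → i
w(22): 22+7=29≡3 → d
c(2): 2+7=9 → j
x(23): 23+7=30≡4 → e
w(22): 22+7=29≡3 → d
f(5): 5+7=12 → m
h(7): 7+7=14 → o

qpbtidjedmo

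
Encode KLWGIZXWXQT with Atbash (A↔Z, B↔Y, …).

K(10) → P(15)
L(11) → O(14)
W(22) → D(3)
G(6) → T(19)
I(8) → R(17)
Z(25) → A(0)
X(23) → C(2)
W(22) → D(3)
X(23) → C(2)
Q(16) → J(9)
T(19) → G(6)

PODTRACDCJG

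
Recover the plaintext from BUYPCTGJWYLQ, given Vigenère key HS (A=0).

Repeat the key across the ciphertext: HSHSHSHSHSHS
B(1)−H(7): -6≡20 → U
U(20)−S(18): 2 → C
Y(24)−H(7): 17 → R
P(15)−S(18): -3≡23 → X
C(2)−H(7): -5≡21 → V
T(19)−S(18): 1 → B
G(6)−H(7): -1≡25 → Z
J(9)−S(18): -9≡17 → R
W(22)−H(7): 15 → P
Y(24)−S(18): 6 → G
L(11)−H(7): 4 → E
Q(16)−S(18): -2≡24 → Y

UCRXVBZRPGEY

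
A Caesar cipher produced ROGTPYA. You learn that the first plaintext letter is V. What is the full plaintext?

From the crib: R(17)−V(21)=-4≡22, so the shift is 22.
Subtract 22 from each ciphertext letter:
R(17): 17−22=-5≡21 → V
O(14): 14−22=-8≡18 → S
G(6): 6−22=-16≡10 → K
T(19): 19−22=-3≡23 → X
P(15): 15−22=-7≡19 → T
Y(24): 24−22=2 → C
A(0): 0−22=-22≡4 → E

VSKXTCE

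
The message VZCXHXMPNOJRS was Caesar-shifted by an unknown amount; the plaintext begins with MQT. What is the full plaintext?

MQTOYODGEFAIJ

From the crib: V(21)−M(12)=9, so the shift is 9.
Subtract 9 from each ciphertext letter:
V(21): 21−9=12 → M
Z(25): 25−9=16 → Q
C(2): 2−9=-7≡19 → T
X(23): 23−9=14 → O
H(7): 7−9=-2≡24 → Y
X(23): 23−9=14 → O
M(12): 12−9=3 → D
P(15): 15−9=6 → G
N(13): 13−9=4 → E
O(14): 14−9=5 → F
J(9): 9−9=0 → A
R(17): 17−9=8 → I
S(18): 18−9=9 → J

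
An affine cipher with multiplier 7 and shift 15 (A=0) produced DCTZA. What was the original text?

CNIUJ

The inverse of 7 mod 26 is 15, since 7·15=105≡1. Apply D(y)=15·(y−15) mod 26:
D(3): 15·(3−15)=-180≡2 → C
C(2): 15·(2−15)=-195≡13 → N
T(19): 15·(19−15)=60≡8 → I
Z(25): 15·(25−15)=150≡20 → U
A(0): 15·(0−15)=-225≡9 → J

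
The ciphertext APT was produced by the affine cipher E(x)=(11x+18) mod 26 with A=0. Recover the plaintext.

The inverse of 11 mod 26 is 19, since 11·19=209≡1. Apply D(y)=19·(y−18) mod 26:
A(0): 19·(0−18)=-342≡22 → W
P(15): 19·(15−18)=-57≡21 → V
T(19): 19·(19−18)=19 → T

WVT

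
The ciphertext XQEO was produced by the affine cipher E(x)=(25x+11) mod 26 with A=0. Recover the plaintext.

The inverse of 25 mod 26 is 25, since 25·25=625≡1. Apply D(y)=25·(y−11) mod 26:
X(23): 25·(23−11)=300≡14 → O
Q(16): 25·(16−11)=125≡21 → V
E(4): 25·(4−11)=-175≡7 → H
O(14): 25·(14−11)=75≡23 → X

OVHX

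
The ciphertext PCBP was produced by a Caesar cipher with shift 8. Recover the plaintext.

HUTH

P(15): 15−8=7 → H
C(2): 2−8=-6≡20 → U
B(1): 1−8=-7≡19 → T
P(15): 15−8=7 → H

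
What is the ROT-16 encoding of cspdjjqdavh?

c(2): 2+16=18 → s
s(18): 18+16=34≡8 → i
p(15): 15+16=31≡5 → f
d(3): 3+16=19 → t
j(9): 9+16=25 → z
j(9): 9+16=25 → z
q(16): 16+16=32≡6 → g
d(3): 3+16=19 → t
a(0): 0+16=16 → q
v(21): 21+16=37≡11 → l
h(7): 7+16=23 → x

siftzzgtqlx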